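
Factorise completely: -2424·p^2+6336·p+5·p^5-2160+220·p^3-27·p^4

Testing divisors of the constant over divisors of the leading coefficient, p = 2/5 is a root, giving the factor (5·p-2) and quotient p^4-5·p^3+42·p^2-468·p+1080.
Next, p = 6 is a root, so (p-6) is a factor; dividing leaves p^3+p^2+48·p-180.
Then p = 3 is a root, so (p-3) divides it; the quotient is p^2+4·p+60.
The quadratic p^2+4·p+60 has discriminant -224 < 0 and is irreducible over ℤ.

(5·p-2)·(p-3)·(p-6)·(p^2+4·p+60)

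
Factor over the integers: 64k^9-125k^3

k^3(4k^2-5)(16k^4+20k^2+25)

Every term has a factor of k^3; factoring it out leaves 64k^6-125.
Recognize a difference of cubes with the parts 4k^2 and 5.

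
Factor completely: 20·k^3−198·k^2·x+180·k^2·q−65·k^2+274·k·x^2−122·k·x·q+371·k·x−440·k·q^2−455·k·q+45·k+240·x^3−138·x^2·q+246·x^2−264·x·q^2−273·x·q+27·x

(4·k−10·x−8·q−9)·(5·k+3·x)·(k−8·x+11·q−1)

Group: 5·k·(4·k^2−42·k·x+36·k·q−13·k+80·x^2−46·x·q+82·x−88·q^2−91·q+9) + 3·x·(4·k^2−42·k·x+36·k·q−13·k+80·x^2−46·x·q+82·x−88·q^2−91·q+9); both groups contain (4·k^2−42·k·x+36·k·q−13·k+80·x^2−46·x·q+82·x−88·q^2−91·q+9), so (5·k+3·x) is a factor with cofactor 4·k^2−42·k·x+36·k·q−13·k+80·x^2−46·x·q+82·x−88·q^2−91·q+9.
The cofactor groups again: 4·k^2−42·k·x+36·k·q−13·k+80·x^2−46·x·q+82·x−88·q^2−91·q+9 = k·(4·k−10·x−8·q−9) + (−8·x+11·q−1)·(4·k−10·x−8·q−9); both groups contain (4·k−10·x−8·q−9), giving (k−8·x+11·q−1)·(4·k−10·x−8·q−9).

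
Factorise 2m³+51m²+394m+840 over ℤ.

(2m+7)(m+10)(m+12)

By the rational root theorem, m = -12 is a root, so (m+12) divides it; the quotient is 2m²+27m+70.
The remaining quadratic factors as (2m+7)(m+10).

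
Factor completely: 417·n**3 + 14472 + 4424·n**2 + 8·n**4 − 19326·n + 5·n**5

Testing divisors of the constant over divisors of the leading coefficient, n = 12/5 is a root, so (5·n − 12) divides it; the quotient is n**4 + 4·n**3 + 93·n**2 + 1108·n − 1206.
Next, n = 1 is a root, giving the factor (n − 1) and quotient n**3 + 5·n**2 + 98·n + 1206.
Continuing, n = −9 is a root, so (n + 9) is a factor; dividing leaves n**2 − 4·n + 134.
The quadratic n**2 − 4·n + 134 has discriminant −520 < 0 and is irreducible over ℤ.

(5·n − 12)·(n + 9)·(n − 1)·(n**2 − 4·n + 134)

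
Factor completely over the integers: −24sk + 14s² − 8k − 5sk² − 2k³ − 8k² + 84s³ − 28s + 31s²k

(4s − k − 2)(7s + 2k)(3s + k + 2)

Group: 7s(12s² + sk + 2s − k² − 4k − 4) + 2k(12s² + sk + 2s − k² − 4k − 4); both groups contain (12s² + sk + 2s − k² − 4k − 4), so (7s + 2k) is a factor with cofactor 12s² + sk + 2s − k² − 4k − 4.
The cofactor groups again: 12s² + sk + 2s − k² − 4k − 4 = 4s(3s + k + 2) + (−k − 2)(3s + k + 2); both groups contain (3s + k + 2), giving (4s − k − 2)(3s + k + 2).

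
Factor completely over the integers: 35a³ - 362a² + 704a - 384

(5a - 6)(7a - 8)(a - 8)

Trying the rational-root candidates, a = 8/7 is a root, so (7a - 8) is a factor; dividing leaves 5a² - 46a + 48.
The remaining quadratic factors as (a - 8)(5a - 6).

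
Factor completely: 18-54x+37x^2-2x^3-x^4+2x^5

(2x-1)(x+3)(x-1)(x^2-2x+6)

By the rational root theorem, x = -3 is a root, giving the factor (x+3) and quotient 2x^4-7x^3+19x^2-20x+6.
Continuing, x = 1 is a root, so (x-1) is a factor; dividing leaves 2x^3-5x^2+14x-6.
Continuing, x = 1/2 is a root, so (2x-1) is a factor; dividing leaves x^2-2x+6.
The quadratic x^2-2x+6 has discriminant -20 < 0 and is irreducible over ℤ.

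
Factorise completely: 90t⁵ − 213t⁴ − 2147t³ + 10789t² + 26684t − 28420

Trying the rational-root candidates, t = 5/6 is a root, so (6t − 5) divides it; the quotient is 15t⁴ − 23t³ − 377t² + 1484t + 5684.
Continuing, t = −14/5 is a root, so (5t + 14) is a factor; dividing leaves 3t³ − 13t² − 39t + 406.
Continuing, t = −14/3 is a root, giving the factor (3t + 14) and quotient t² − 9t + 29.
The quadratic t² − 9t + 29 has discriminant −35 < 0 and is irreducible over ℤ.

(3t + 14)(5t + 14)(6t − 5)(t² − 9t + 29)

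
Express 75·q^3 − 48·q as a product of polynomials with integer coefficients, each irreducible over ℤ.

Pull out the common factor 3·q; 25·q^2 − 16 is a difference of squares.

3·q·(5·q + 4)·(5·q − 4)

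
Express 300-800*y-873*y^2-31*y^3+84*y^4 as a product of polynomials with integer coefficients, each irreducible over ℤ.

(3*y+5)*(4*y-15)*(7*y-2)*(y+2)

By the rational root theorem, y = -5/3 is a root, so (3*y+5) is a factor; dividing leaves 28*y^3-57*y^2-196*y+60.
Next, y = 15/4 is a root, so (4*y-15) divides it; the quotient is 7*y^2+12*y-4.
The remaining quadratic factors as (y+2)(7*y-2).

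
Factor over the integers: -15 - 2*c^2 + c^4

(c^2 + 3)*(c^2 - 5)

Substitute u = c^2 to get a quadratic in u, then factor.
c^2 + 3 is irreducible over ℤ (always positive, so no real roots).
c^2 - 5 is irreducible over ℤ (5 is not a perfect square).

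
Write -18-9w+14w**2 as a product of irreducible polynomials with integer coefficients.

(2w-3)(7w+6)

Need a pair with product 14·(-18) = -252 and sum -9: that's 12 and -21.
Split the middle term: 14w**2+12w - 21w-18 = 2w(7w+6) - 3(7w+6).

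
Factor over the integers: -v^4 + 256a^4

Write as (16a^2)² − (v^2)², then factor 16a^2 - v^2 once more.

(4a + v)(4a - v)(16a^2 + v^2)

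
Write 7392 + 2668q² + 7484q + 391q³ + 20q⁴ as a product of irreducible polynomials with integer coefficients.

(4q + 11)(5q + 14)(q + 6)(q + 8)

Testing divisors of the constant over divisors of the leading coefficient, q = −11/4 is a root, so (4q + 11) is a factor; dividing leaves 5q³ + 84q² + 436q + 672.
Then q = −8 is a root, so (q + 8) divides it; the quotient is 5q² + 44q + 84.
The remaining quadratic factors as (q + 6)(5q + 14).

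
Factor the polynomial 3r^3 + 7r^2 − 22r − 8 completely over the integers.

Trying the rational-root candidates, r = 2 is a root, so (r − 2) divides it; the quotient is 3r^2 + 13r + 4.
The remaining quadratic factors as (3r + 1)(r + 4).

(3r + 1)(r + 4)(r − 2)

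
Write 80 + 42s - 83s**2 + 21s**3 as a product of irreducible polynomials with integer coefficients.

(3s - 8)(7s + 5)(s - 2)

Among the possible rational roots, s = -5/7 is a root, giving the factor (7s + 5) and quotient 3s**2 - 14s + 16.
The remaining quadratic factors as (3s - 8)(s - 2).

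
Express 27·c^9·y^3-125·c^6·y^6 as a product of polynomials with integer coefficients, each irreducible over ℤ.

c^6·y^3·(3·c-5·y)·(9·c^2+15·c·y+25·y^2)

Pull out the common factor c^6·y^3, leaving 27·c^3-125·y^3.
Recognize a difference of cubes with the parts 3·c and 5·y.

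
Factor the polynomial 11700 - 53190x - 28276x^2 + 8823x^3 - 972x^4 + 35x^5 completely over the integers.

Testing divisors of the constant over divisors of the leading coefficient, x = 1/5 is a root, so (5x - 1) divides it; the quotient is 7x^4 - 193x^3 + 1726x^2 - 5310x - 11700.
Then x = 15 is a root, so (x - 15) divides it; the quotient is 7x^3 - 88x^2 + 406x + 780.
Then x = -10/7 is a root, giving the factor (7x + 10) and quotient x^2 - 14x + 78.
The quadratic x^2 - 14x + 78 has discriminant -116 < 0 and is irreducible over ℤ.

(5x - 1)(7x + 10)(x - 15)(x^2 - 14x + 78)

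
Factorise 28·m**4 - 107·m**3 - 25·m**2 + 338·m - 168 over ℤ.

By the rational root theorem, m = -7/4 is a root, so (4·m + 7) divides it; the quotient is 7·m**3 - 39·m**2 + 62·m - 24.
Continuing, m = 2 is a root, so (m - 2) is a factor; dividing leaves 7·m**2 - 25·m + 12.
The remaining quadratic factors as (7·m - 4)(m - 3).

(4·m + 7)·(7·m - 4)·(m - 2)·(m - 3)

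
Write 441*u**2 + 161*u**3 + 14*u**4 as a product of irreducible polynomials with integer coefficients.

7*u**2*(2*u + 9)*(u + 7)

Pull out the common factor 7*u**2, then factor the remaining trinomial.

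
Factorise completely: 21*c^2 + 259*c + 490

Pull out the common factor 7, then factor the remaining trinomial.

7*(3*c + 7)*(c + 10)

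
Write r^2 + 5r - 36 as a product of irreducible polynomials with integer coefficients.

Two integers with product -36 and sum 5 are 9 and -4.

(r + 9)(r - 4)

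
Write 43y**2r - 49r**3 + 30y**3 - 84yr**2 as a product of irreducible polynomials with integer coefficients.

Group: 3y(10y**2 - 9yr - 7r**2) + 7r(10y**2 - 9yr - 7r**2); both groups contain (10y**2 - 9yr - 7r**2), so (3y + 7r) is a factor with cofactor 10y**2 - 9yr - 7r**2.
The cofactor groups again: 10y**2 - 9yr - 7r**2 = 2y(5y - 7r) + r(5y - 7r); both groups contain (5y - 7r), giving (2y + r)(5y - 7r).

(5y - 7r)(3y + 7r)(2y + r)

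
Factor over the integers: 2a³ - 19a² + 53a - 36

(2a - 9)(a - 1)(a - 4)

Among the possible rational roots, a = 1 is a root, so (a - 1) is a factor; dividing leaves 2a² - 17a + 36.
The remaining quadratic factors as (2a - 9)(a - 4).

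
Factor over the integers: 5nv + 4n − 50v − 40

Group as (5nv + 4n) + (−50v − 40) = n(5v + 4) − 10(5v + 4).
Both groups share the factor (5v + 4).

(5v + 4)(n − 10)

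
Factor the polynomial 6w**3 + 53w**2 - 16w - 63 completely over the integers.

Among the possible rational roots, w = 7/6 is a root, so (6w - 7) divides it; the quotient is w**2 + 10w + 9.
The remaining quadratic factors as (w + 1)(w + 9).

(6w - 7)(w + 1)(w + 9)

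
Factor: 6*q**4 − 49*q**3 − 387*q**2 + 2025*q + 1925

Among the possible rational roots, q = 11 is a root, giving the factor (q − 11) and quotient 6*q**3 + 17*q**2 − 200*q − 175.
Then q = 5 is a root, so (q − 5) divides it; the quotient is 6*q**2 + 47*q + 35.
The remaining quadratic factors as (6*q + 5)(q + 7).

(6*q + 5)*(q + 7)*(q − 11)*(q − 5)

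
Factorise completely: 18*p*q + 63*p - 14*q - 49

(2*q + 7)*(9*p - 7)

Group as (18*p*q + 63*p) + (-14*q - 49) = 9*p*(2*q + 7) - 7*(2*q + 7).
Both groups share the factor (2*q + 7).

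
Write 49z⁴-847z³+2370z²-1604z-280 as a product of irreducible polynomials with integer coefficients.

Among the possible rational roots, z = 10/7 is a root, so (7z-10) divides it; the quotient is 7z³-111z²+180z+28.
Continuing, z = 14 is a root, so (z-14) is a factor; dividing leaves 7z²-13z-2.
The remaining quadratic factors as (z-2)(7z+1).

(7z+1)(7z-10)(z-14)(z-2)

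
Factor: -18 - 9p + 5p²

(5p + 6)(p - 3)

Need a pair with product 5·(-18) = -90 and sum -9: that's 6 and -15.
Split the middle term: 5p² + 6p - 15p - 18 = p(5p + 6) - 3(5p + 6).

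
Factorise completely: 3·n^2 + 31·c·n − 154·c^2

Group: −14·c·(11·c − 3·n) − n·(11·c − 3·n); both groups contain (11·c − 3·n).

−(11·c − 3·n)·(14·c + n)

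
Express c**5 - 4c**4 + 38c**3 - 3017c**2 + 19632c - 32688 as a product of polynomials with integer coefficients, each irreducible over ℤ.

(c - 12)(c - 3)(c - 4)(c**2 + 15c + 227)

By the rational root theorem, c = 4 is a root, so (c - 4) is a factor; dividing leaves c**4 + 38c**2 - 2865c + 8172.
Continuing, c = 3 is a root, so (c - 3) divides it; the quotient is c**3 + 3c**2 + 47c - 2724.
Continuing, c = 12 is a root, so (c - 12) is a factor; dividing leaves c**2 + 15c + 227.
The quadratic c**2 + 15c + 227 has discriminant -683 < 0 and is irreducible over ℤ.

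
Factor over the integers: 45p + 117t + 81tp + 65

Group as (81tp + 117t) + (45p + 65) = 9t(9p + 13) + 5(9p + 13).
Both groups share the factor (9p + 13).

(9p + 13)(9t + 5)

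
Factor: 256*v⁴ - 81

Write as (16*v²)² − (9)², then factor 16*v² - 9 once more.

(4*v + 3)*(4*v - 3)*(16*v² + 9)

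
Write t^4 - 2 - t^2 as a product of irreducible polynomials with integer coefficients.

Substitute u = t^2 to get a quadratic in u, then factor.
t^2 + 1 is irreducible over ℤ (sum of squares).
t^2 - 2 is irreducible over ℤ (2 is not a perfect square).

(t^2 + 1)·(t^2 - 2)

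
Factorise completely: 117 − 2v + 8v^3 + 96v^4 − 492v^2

Testing divisors of the constant over divisors of the leading coefficient, v = 1/2 is a root, so (2v − 1) is a factor; dividing leaves 48v^3 + 28v^2 − 232v − 117.
Next, v = −9/4 is a root, giving the factor (4v + 9) and quotient 12v^2 − 20v − 13.
The remaining quadratic factors as (6v − 13)(2v + 1).

(2v + 1)(2v − 1)(4v + 9)(6v − 13)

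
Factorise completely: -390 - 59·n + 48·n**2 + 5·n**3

Trying the rational-root candidates, n = 3 is a root, so (n - 3) is a factor; dividing leaves 5·n**2 + 63·n + 130.
The remaining quadratic factors as (5·n + 13)(n + 10).

(5·n + 13)·(n + 10)·(n - 3)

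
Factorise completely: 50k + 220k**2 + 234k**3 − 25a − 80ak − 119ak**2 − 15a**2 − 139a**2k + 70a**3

(10a + 13k + 5)(7a − 9k − 5)(a − 2k)

Group: 10a(7a**2 − 23ak − 5a + 18k**2 + 10k) + (13k + 5)(7a**2 − 23ak − 5a + 18k**2 + 10k); both groups contain (7a**2 − 23ak − 5a + 18k**2 + 10k), so (10a + 13k + 5) is a factor with cofactor 7a**2 − 23ak − 5a + 18k**2 + 10k.
The cofactor groups again: 7a**2 − 23ak − 5a + 18k**2 + 10k = 7a(a − 2k) + (−9k − 5)(a − 2k); both groups contain (a − 2k), giving (7a − 9k − 5)(a − 2k).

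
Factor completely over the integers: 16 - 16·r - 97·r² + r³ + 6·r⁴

Trying the rational-root candidates, r = -1/2 is a root, so (2·r + 1) is a factor; dividing leaves 3·r³ - r² - 48·r + 16.
Then r = -4 is a root, so (r + 4) divides it; the quotient is 3·r² - 13·r + 4.
The remaining quadratic factors as (r - 4)(3·r - 1).

(2·r + 1)·(3·r - 1)·(r + 4)·(r - 4)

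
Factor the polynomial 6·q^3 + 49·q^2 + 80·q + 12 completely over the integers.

Among the possible rational roots, q = -2 is a root, so (q + 2) divides it; the quotient is 6·q^2 + 37·q + 6.
The remaining quadratic factors as (q + 6)(6·q + 1).

(6·q + 1)·(q + 2)·(q + 6)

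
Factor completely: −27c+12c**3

3c(2c+3)(2c−3)

Pull out the common factor 3c; 4c**2−9 is a difference of squares.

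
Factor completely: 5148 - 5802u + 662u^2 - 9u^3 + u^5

(u + 11)(u - 1)(u - 6)(u^2 - 4u + 78)

By the rational root theorem, u = 6 is a root, so (u - 6) is a factor; dividing leaves u^4 + 6u^3 + 27u^2 + 824u - 858.
Continuing, u = 1 is a root, giving the factor (u - 1) and quotient u^3 + 7u^2 + 34u + 858.
Next, u = -11 is a root, so (u + 11) divides it; the quotient is u^2 - 4u + 78.
The quadratic u^2 - 4u + 78 has discriminant -296 < 0 and is irreducible over ℤ.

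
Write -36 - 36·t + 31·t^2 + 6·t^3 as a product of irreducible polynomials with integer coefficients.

By the rational root theorem, t = -2/3 is a root, so (3·t + 2) divides it; the quotient is 2·t^2 + 9·t - 18.
The remaining quadratic factors as (2·t - 3)(t + 6).

(2·t - 3)·(3·t + 2)·(t + 6)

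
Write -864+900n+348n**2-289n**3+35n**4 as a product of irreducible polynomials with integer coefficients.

(5n+8)(7n-6)(n-3)(n-6)

By the rational root theorem, n = 6 is a root, giving the factor (n-6) and quotient 35n**3-79n**2-126n+144.
Next, n = -8/5 is a root, so (5n+8) is a factor; dividing leaves 7n**2-27n+18.
The remaining quadratic factors as (n-3)(7n-6).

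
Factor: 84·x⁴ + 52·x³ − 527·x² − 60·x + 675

(2·x + 5)·(2·x − 3)·(3·x − 5)·(7·x + 9)

Among the possible rational roots, x = 5/3 is a root, giving the factor (3·x − 5) and quotient 28·x³ + 64·x² − 69·x − 135.
Next, x = −5/2 is a root, giving the factor (2·x + 5) and quotient 14·x² − 3·x − 27.
The remaining quadratic factors as (7·x + 9)(2·x − 3).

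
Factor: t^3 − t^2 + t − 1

Group as (t^3 + t) + (−t^2 − 1) = t*(t^2 + 1) − (t^2 + 1).
Both groups share the factor (t^2 + 1).

(t − 1)*(t^2 + 1)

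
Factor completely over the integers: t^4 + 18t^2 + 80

Substitute u = t^2 to get a quadratic in u, then factor.
t^2 + 10 is irreducible over ℤ (always positive, so no real roots).
t^2 + 8 is irreducible over ℤ (always positive, so no real roots).

(t^2 + 10)(t^2 + 8)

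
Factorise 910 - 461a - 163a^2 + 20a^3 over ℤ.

(4a + 13)(5a - 7)(a - 10)

Among the possible rational roots, a = -13/4 is a root, so (4a + 13) is a factor; dividing leaves 5a^2 - 57a + 70.
The remaining quadratic factors as (5a - 7)(a - 10).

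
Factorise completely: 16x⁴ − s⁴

Write as (4x²)² − (s²)², then factor 4x² − s² once more.

(2x − s)(2x + s)(4x² + s²)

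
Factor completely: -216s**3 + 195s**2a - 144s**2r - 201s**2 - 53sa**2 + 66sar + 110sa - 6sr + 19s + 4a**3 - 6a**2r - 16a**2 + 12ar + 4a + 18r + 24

-(9s - 4a + 6r + 8)(3s - a - 1)(8s - a + 3)

Group: 8s(-27s**2 + 21sa - 18sr - 15s - 4a**2 + 6ar + 4a + 6r + 8) + (-a + 3)(-27s**2 + 21sa - 18sr - 15s - 4a**2 + 6ar + 4a + 6r + 8); both groups contain (-27s**2 + 21sa - 18sr - 15s - 4a**2 + 6ar + 4a + 6r + 8), so (8s - a + 3) is a factor with cofactor -27s**2 + 21sa - 18sr - 15s - 4a**2 + 6ar + 4a + 6r + 8.
The cofactor groups again: -27s**2 + 21sa - 18sr - 15s - 4a**2 + 6ar + 4a + 6r + 8 = -9s(3s - a - 1) + (4a - 6r - 8)(3s - a - 1); both groups contain (3s - a - 1), giving -(9s - 4a + 6r + 8)(3s - a - 1).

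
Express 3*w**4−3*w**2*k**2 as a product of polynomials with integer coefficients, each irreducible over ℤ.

Every term has a factor of 3*w**2. Then w**2−k**2 = (w)² − (k)².

3*w**2*(w−k)*(w+k)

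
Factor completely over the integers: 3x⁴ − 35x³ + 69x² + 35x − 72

(3x − 8)(x + 1)(x − 1)(x − 9)

Trying the rational-root candidates, x = −1 is a root, giving the factor (x + 1) and quotient 3x³ − 38x² + 107x − 72.
Then x = 8/3 is a root, giving the factor (3x − 8) and quotient x² − 10x + 9.
The remaining quadratic factors as (x − 1)(x − 9).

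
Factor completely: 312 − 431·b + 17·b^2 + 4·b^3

By the rational root theorem, b = −13 is a root, so (b + 13) divides it; the quotient is 4·b^2 − 35·b + 24.
The remaining quadratic factors as (b − 8)(4·b − 3).

(4·b − 3)·(b + 13)·(b − 8)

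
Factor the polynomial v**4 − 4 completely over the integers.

Substitute u = v**2 to get a quadratic in u, then factor.
v**2 − 2 is irreducible over ℤ (2 is not a perfect square).
v**2 + 2 is irreducible over ℤ (always positive, so no real roots).

(v**2 + 2)(v**2 − 2)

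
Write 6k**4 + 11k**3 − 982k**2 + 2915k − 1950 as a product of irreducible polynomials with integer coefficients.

Trying the rational-root candidates, k = 10 is a root, so (k − 10) is a factor; dividing leaves 6k**3 + 71k**2 − 272k + 195.
Then k = −15 is a root, so (k + 15) is a factor; dividing leaves 6k**2 − 19k + 13.
The remaining quadratic factors as (k − 1)(6k − 13).

(6k − 13)(k + 15)(k − 1)(k − 10)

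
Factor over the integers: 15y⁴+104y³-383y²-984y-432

Among the possible rational roots, y = -9 is a root, so (y+9) divides it; the quotient is 15y³-31y²-104y-48.
Then y = 4 is a root, so (y-4) divides it; the quotient is 15y²+29y+12.
The remaining quadratic factors as (5y+3)(3y+4).

(3y+4)(5y+3)(y+9)(y-4)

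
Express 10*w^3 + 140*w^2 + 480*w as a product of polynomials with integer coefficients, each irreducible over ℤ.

Pull out the common factor 10*w, then factor the remaining trinomial.

10*w*(w + 6)*(w + 8)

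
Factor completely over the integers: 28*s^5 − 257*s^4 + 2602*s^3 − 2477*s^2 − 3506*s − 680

(4*s + 1)*(7*s + 4)*(s − 2)*(s^2 − 8*s + 85)

Trying the rational-root candidates, s = −4/7 is a root, giving the factor (7*s + 4) and quotient 4*s^4 − 39*s^3 + 394*s^2 − 579*s − 170.
Then s = −1/4 is a root, giving the factor (4*s + 1) and quotient s^3 − 10*s^2 + 101*s − 170.
Continuing, s = 2 is a root, giving the factor (s − 2) and quotient s^2 − 8*s + 85.
The quadratic s^2 − 8*s + 85 has discriminant −276 < 0 and is irreducible over ℤ.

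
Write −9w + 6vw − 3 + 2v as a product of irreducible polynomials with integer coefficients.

Group as (6vw + 2v) + (−9w − 3) = 2v(3w + 1) − 3(3w + 1).
Both groups share the factor (3w + 1).

(2v − 3)(3w + 1)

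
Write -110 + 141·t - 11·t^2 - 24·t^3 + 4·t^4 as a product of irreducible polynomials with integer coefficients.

(2·t + 5)·(2·t - 11)·(t - 1)·(t - 2)

Trying the rational-root candidates, t = -5/2 is a root, so (2·t + 5) is a factor; dividing leaves 2·t^3 - 17·t^2 + 37·t - 22.
Then t = 1 is a root, so (t - 1) is a factor; dividing leaves 2·t^2 - 15·t + 22.
The remaining quadratic factors as (t - 2)(2·t - 11).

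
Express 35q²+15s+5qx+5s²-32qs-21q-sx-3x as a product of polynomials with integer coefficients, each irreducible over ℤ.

(5q-s-3)(7q-5s+x)

Group: 7q(5q-s-3) + (-5s+x)(5q-s-3); both groups contain (5q-s-3).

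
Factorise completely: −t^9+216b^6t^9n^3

t^9(6b^2n−1)(36b^4n^2+6b^2n+1)

Factor out t^9 first: what remains is 216b^6n^3−1.
Recognize a difference of cubes with the parts 6b^2n and 1.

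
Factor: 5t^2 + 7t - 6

(5t - 3)(t + 2)

Need a pair with product 5·(-6) = -30 and sum 7: that's -3 and 10.
Split the middle term: 5t^2 - 3t + 10t - 6 = t(5t - 3) + 2(5t - 3).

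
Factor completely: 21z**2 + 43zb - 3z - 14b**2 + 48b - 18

Group: 3z(7z - 2b + 6) + (7b - 3)(7z - 2b + 6); both groups contain (7z - 2b + 6).

(7z - 2b + 6)(3z + 7b - 3)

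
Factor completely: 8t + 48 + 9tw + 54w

Group as (9tw + 8t) + (54w + 48) = t(9w + 8) + 6(9w + 8).
Both groups share the factor (9w + 8).

(9w + 8)(t + 6)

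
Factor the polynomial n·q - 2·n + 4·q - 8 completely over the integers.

Group as (n·q - 2·n) + (4·q - 8) = n·(q - 2) + 4·(q - 2).
Both groups share the factor (q - 2).

(n + 4)·(q - 2)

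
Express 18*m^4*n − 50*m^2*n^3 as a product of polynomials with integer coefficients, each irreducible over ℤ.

2*m^2*n*(3*m + 5*n)*(3*m − 5*n)

Every term has a factor of 2*m^2*n. Then 9*m^2 − 25*n^2 = (3*m)² − (5*n)².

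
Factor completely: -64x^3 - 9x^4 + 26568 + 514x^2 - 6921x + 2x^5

(2x - 9)(x + 9)(x - 8)(x^2 - x + 41)

Testing divisors of the constant over divisors of the leading coefficient, x = 9/2 is a root, giving the factor (2x - 9) and quotient x^4 - 32x^2 + 113x - 2952.
Then x = 8 is a root, so (x - 8) is a factor; dividing leaves x^3 + 8x^2 + 32x + 369.
Next, x = -9 is a root, giving the factor (x + 9) and quotient x^2 - x + 41.
The quadratic x^2 - x + 41 has discriminant -163 < 0 and is irreducible over ℤ.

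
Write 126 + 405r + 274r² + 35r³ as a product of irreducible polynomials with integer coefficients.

By the rational root theorem, r = -7/5 is a root, so (5r + 7) divides it; the quotient is 7r² + 45r + 18.
The remaining quadratic factors as (r + 6)(7r + 3).

(5r + 7)(7r + 3)(r + 6)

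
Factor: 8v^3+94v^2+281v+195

By the rational root theorem, v = −1 is a root, so (v+1) is a factor; dividing leaves 8v^2+86v+195.
The remaining quadratic factors as (2v+15)(4v+13).

(2v+15)(4v+13)(v+1)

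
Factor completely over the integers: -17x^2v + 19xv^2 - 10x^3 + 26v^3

-(10x - 13v)(x + 2v)(x + v)

Group: 10x(-x^2 - 3xv - 2v^2) - 13v(-x^2 - 3xv - 2v^2); both groups contain (-x^2 - 3xv - 2v^2), so (10x - 13v) is a factor with cofactor -x^2 - 3xv - 2v^2.
The cofactor groups again: -x^2 - 3xv - 2v^2 = -x(x + v) - 2v(x + v); both groups contain (x + v), giving -(x + 2v)(x + v).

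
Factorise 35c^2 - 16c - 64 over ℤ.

(5c - 8)(7c + 8)

Need a pair with product 35·(-64) = -2240 and sum -16: that's 40 and -56.
Split the middle term: 35c^2 + 40c - 56c - 64 = 5c(7c + 8) - 8(7c + 8).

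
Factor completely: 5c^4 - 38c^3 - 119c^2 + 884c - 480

Testing divisors of the constant over divisors of the leading coefficient, c = 3/5 is a root, giving the factor (5c - 3) and quotient c^3 - 7c^2 - 28c + 160.
Next, c = 8 is a root, so (c - 8) is a factor; dividing leaves c^2 + c - 20.
The remaining quadratic factors as (c - 4)(c + 5).

(5c - 3)(c + 5)(c - 4)(c - 8)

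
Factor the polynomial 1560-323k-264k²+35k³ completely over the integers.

Trying the rational-root candidates, k = 15/7 is a root, giving the factor (7k-15) and quotient 5k²-27k-104.
The remaining quadratic factors as (5k+13)(k-8).

(5k+13)(7k-15)(k-8)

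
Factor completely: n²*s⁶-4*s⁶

s⁶*(n+2)*(n-2)

Factor out s⁶ first: what remains is n²-4.
Recognize a difference of squares with the parts n and 2.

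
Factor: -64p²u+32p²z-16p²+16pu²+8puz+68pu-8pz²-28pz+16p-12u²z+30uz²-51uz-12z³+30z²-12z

-(4p-3z)(4p-u+2z-4)(4u-2z+1)

Group: 4p(-16pu+8pz-4p+4u²-10uz+17u+4z²-10z+4) - 3z(-16pu+8pz-4p+4u²-10uz+17u+4z²-10z+4); both groups contain (-16pu+8pz-4p+4u²-10uz+17u+4z²-10z+4), so (4p-3z) is a factor with cofactor -16pu+8pz-4p+4u²-10uz+17u+4z²-10z+4.
The cofactor groups again: -16pu+8pz-4p+4u²-10uz+17u+4z²-10z+4 = -4p(4u-2z+1) + (u-2z+4)(4u-2z+1); both groups contain (4u-2z+1), giving -(4p-u+2z-4)(4u-2z+1).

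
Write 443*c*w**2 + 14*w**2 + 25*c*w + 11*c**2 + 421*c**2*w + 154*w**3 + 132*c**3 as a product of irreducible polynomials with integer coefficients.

Group: 12*c*(11*c**2 + 25*c*w + 14*w**2) + (11*w + 1)*(11*c**2 + 25*c*w + 14*w**2); both groups contain (11*c**2 + 25*c*w + 14*w**2), so (12*c + 11*w + 1) is a factor with cofactor 11*c**2 + 25*c*w + 14*w**2.
The cofactor groups again: 11*c**2 + 25*c*w + 14*w**2 = 11*c*(c + w) + 14*w*(c + w); both groups contain (c + w), giving (11*c + 14*w)*(c + w).

(11*c + 14*w)*(12*c + 11*w + 1)*(c + w)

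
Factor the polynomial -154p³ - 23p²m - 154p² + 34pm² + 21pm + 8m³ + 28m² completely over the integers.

-(2p - m)(7p + 2m + 7)(11p + 4m)

Group: 11p(-14p² + 3pm - 14p + 2m² + 7m) + 4m(-14p² + 3pm - 14p + 2m² + 7m); both groups contain (-14p² + 3pm - 14p + 2m² + 7m), so (11p + 4m) is a factor with cofactor -14p² + 3pm - 14p + 2m² + 7m.
The cofactor groups again: -14p² + 3pm - 14p + 2m² + 7m = -7p(2p - m) + (-2m - 7)(2p - m); both groups contain (2p - m), giving -(7p + 2m + 7)(2p - m).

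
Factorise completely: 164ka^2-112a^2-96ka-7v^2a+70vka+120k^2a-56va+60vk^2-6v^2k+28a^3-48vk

-(v-10k-2a+8)(v+2a)(6k+7a)

Group: v(-6vk-7va+60k^2+82ka-48k+14a^2-56a) + 2a(-6vk-7va+60k^2+82ka-48k+14a^2-56a); both groups contain (-6vk-7va+60k^2+82ka-48k+14a^2-56a), so (v+2a) is a factor with cofactor -6vk-7va+60k^2+82ka-48k+14a^2-56a.
The cofactor groups again: -6vk-7va+60k^2+82ka-48k+14a^2-56a = -v(6k+7a) + (10k+2a-8)(6k+7a); both groups contain (6k+7a), giving -(v-10k-2a+8)(6k+7a).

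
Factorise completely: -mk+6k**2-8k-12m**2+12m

Group: -4m(3m-2k) + (-3k+4)(3m-2k); both groups contain (3m-2k).

-(3m-2k)(4m+3k-4)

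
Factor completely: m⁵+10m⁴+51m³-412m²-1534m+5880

Trying the rational-root candidates, m = 3 is a root, so (m-3) divides it; the quotient is m⁴+13m³+90m²-142m-1960.
Next, m = -5 is a root, so (m+5) divides it; the quotient is m³+8m²+50m-392.
Then m = 4 is a root, so (m-4) is a factor; dividing leaves m²+12m+98.
The quadratic m²+12m+98 has discriminant -248 < 0 and is irreducible over ℤ.

(m+5)(m-3)(m-4)(m²+12m+98)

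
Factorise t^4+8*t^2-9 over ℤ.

Substitute u = t^2 to get a quadratic in u, then factor.
t^2-1 is a difference of squares.
t^2+9 is irreducible over ℤ (sum of squares).

(t+1)*(t-1)*(t^2+9)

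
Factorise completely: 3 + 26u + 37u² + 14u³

(2u + 3)(7u + 1)(u + 1)

Testing divisors of the constant over divisors of the leading coefficient, u = -3/2 is a root, so (2u + 3) divides it; the quotient is 7u² + 8u + 1.
The remaining quadratic factors as (u + 1)(7u + 1).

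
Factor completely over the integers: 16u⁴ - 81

(2u + 3)(2u - 3)(4u² + 9)

Difference of squares twice: with A = 2u and B = 3, A⁴ − B⁴ = (A² − B²)(A² + B²), and A² − B² factors again.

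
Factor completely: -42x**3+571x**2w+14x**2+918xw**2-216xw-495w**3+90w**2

-(x-15w)(7x-3w)(6x+11w-2)

Group: 6x(-7x**2+108xw-45w**2) + (11w-2)(-7x**2+108xw-45w**2); both groups contain (-7x**2+108xw-45w**2), so (6x+11w-2) is a factor with cofactor -7x**2+108xw-45w**2.
The cofactor groups again: -7x**2+108xw-45w**2 = -7x(x-15w) + 3w(x-15w); both groups contain (x-15w), giving -(7x-3w)(x-15w).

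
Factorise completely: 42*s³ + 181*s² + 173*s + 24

(6*s + 1)*(7*s + 8)*(s + 3)

Trying the rational-root candidates, s = -3 is a root, so (s + 3) is a factor; dividing leaves 42*s² + 55*s + 8.
The remaining quadratic factors as (7*s + 8)(6*s + 1).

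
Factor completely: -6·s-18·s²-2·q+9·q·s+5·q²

Group: 5·q·(q+3·s) + (-6·s-2)·(q+3·s); both groups contain (q+3·s).

(5·q-6·s-2)·(q+3·s)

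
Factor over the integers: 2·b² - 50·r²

2·(b + 5·r)·(b - 5·r)

Every term has a factor of 2. Then b² - 25·r² = (b)² − (5·r)².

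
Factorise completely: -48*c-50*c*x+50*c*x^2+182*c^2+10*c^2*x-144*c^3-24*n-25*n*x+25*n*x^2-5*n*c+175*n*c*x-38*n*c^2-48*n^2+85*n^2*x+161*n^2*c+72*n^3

(9*n-8*c+5*x+3)*(n+2*c)*(8*n+9*c+5*x-8)

Group: 9*n*(8*n^2+25*n*c+5*n*x-8*n+18*c^2+10*c*x-16*c) + (-8*c+5*x+3)*(8*n^2+25*n*c+5*n*x-8*n+18*c^2+10*c*x-16*c); both groups contain (8*n^2+25*n*c+5*n*x-8*n+18*c^2+10*c*x-16*c), so (9*n-8*c+5*x+3) is a factor with cofactor 8*n^2+25*n*c+5*n*x-8*n+18*c^2+10*c*x-16*c.
The cofactor groups again: 8*n^2+25*n*c+5*n*x-8*n+18*c^2+10*c*x-16*c = 8*n*(n+2*c) + (9*c+5*x-8)*(n+2*c); both groups contain (n+2*c), giving (8*n+9*c+5*x-8)*(n+2*c).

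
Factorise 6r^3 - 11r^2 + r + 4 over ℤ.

By the rational root theorem, r = 4/3 is a root, so (3r - 4) divides it; the quotient is 2r^2 - r - 1.
The remaining quadratic factors as (2r + 1)(r - 1).

(2r + 1)(3r - 4)(r - 1)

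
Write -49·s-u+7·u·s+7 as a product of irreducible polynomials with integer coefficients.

Group as (7·u·s-u) + (-49·s+7) = u·(7·s-1) - 7·(7·s-1).
Both groups share the factor (7·s-1).

(7·s-1)·(u-7)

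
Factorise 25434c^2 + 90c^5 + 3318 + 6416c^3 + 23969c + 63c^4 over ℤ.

(3c + 7)(5c + 6)(6c + 1)(c^2 - 3c + 79)

Testing divisors of the constant over divisors of the leading coefficient, c = -1/6 is a root, so (6c + 1) is a factor; dividing leaves 15c^4 + 8c^3 + 1068c^2 + 4061c + 3318.
Then c = -7/3 is a root, giving the factor (3c + 7) and quotient 5c^3 - 9c^2 + 377c + 474.
Next, c = -6/5 is a root, so (5c + 6) is a factor; dividing leaves c^2 - 3c + 79.
The quadratic c^2 - 3c + 79 has discriminant -307 < 0 and is irreducible over ℤ.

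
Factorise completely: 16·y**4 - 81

Write as (4·y**2)² − (9)², then factor 4·y**2 - 9 once more.

(2·y + 3)·(2·y - 3)·(4·y**2 + 9)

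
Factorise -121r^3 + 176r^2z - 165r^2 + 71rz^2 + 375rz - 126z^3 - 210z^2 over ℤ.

-(11r + 9z + 15)(11r - 14z)(r - z)

Group: 11r(-11r^2 + 2rz - 15r + 9z^2 + 15z) - 14z(-11r^2 + 2rz - 15r + 9z^2 + 15z); both groups contain (-11r^2 + 2rz - 15r + 9z^2 + 15z), so (11r - 14z) is a factor with cofactor -11r^2 + 2rz - 15r + 9z^2 + 15z.
The cofactor groups again: -11r^2 + 2rz - 15r + 9z^2 + 15z = -r(11r + 9z + 15) + z(11r + 9z + 15); both groups contain (11r + 9z + 15), giving -(r - z)(11r + 9z + 15).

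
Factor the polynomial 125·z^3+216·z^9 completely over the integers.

z^3·(6·z^2+5)·(36·z^4−30·z^2+25)

Factor out z^3 first: what remains is 216·z^6+125.
Recognize a sum of cubes with the parts 5 and 6·z^2.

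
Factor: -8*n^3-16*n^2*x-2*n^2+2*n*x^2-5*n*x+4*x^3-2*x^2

Group: n*(-8*n^2-2*n+2*x^2-x) + 2*x*(-8*n^2-2*n+2*x^2-x); both groups contain (-8*n^2-2*n+2*x^2-x), so (n+2*x) is a factor with cofactor -8*n^2-2*n+2*x^2-x.
The cofactor groups again: -8*n^2-2*n+2*x^2-x = -4*n*(2*n+x) + (2*x-1)*(2*n+x); both groups contain (2*n+x), giving -(4*n-2*x+1)*(2*n+x).

-(2*n+x)*(4*n-2*x+1)*(n+2*x)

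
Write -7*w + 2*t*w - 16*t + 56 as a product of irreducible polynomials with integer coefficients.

Group as (2*t*w - 16*t) + (-7*w + 56) = 2*t*(w - 8) - 7*(w - 8).
Both groups share the factor (w - 8).

(2*t - 7)*(w - 8)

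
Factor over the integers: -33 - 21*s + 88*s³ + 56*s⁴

Group as (56*s⁴ - 21*s) + (88*s³ - 33) = 7*s*(8*s³ - 3) + 11*(8*s³ - 3).
Both groups share the factor (8*s³ - 3).

(7*s + 11)*(8*s³ - 3)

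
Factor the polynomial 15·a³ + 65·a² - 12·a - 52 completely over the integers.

(3·a + 13)·(5·a² - 4)

Group as (15·a³ - 12·a) + (65·a² - 52) = 3·a·(5·a² - 4) + 13·(5·a² - 4).
Both groups share the factor (5·a² - 4).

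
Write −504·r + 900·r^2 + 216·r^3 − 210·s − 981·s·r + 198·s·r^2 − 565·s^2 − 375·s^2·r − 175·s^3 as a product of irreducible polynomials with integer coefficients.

−(7·s − 6·r + 3)·(5·s + 12·r)·(5·s + 3·r + 14)

Group: 7·s·(−25·s^2 − 75·s·r − 70·s − 36·r^2 − 168·r) + (−6·r + 3)·(−25·s^2 − 75·s·r − 70·s − 36·r^2 − 168·r); both groups contain (−25·s^2 − 75·s·r − 70·s − 36·r^2 − 168·r), so (7·s − 6·r + 3) is a factor with cofactor −25·s^2 − 75·s·r − 70·s − 36·r^2 − 168·r.
The cofactor groups again: −25·s^2 − 75·s·r − 70·s − 36·r^2 − 168·r = −5·s·(5·s + 3·r + 14) − 12·r·(5·s + 3·r + 14); both groups contain (5·s + 3·r + 14), giving −(5·s + 12·r)·(5·s + 3·r + 14).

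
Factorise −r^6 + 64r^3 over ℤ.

Every term has a factor of r^3; factoring it out leaves −r^3 + 64.
Recognize a difference of cubes with the parts 4 and r.

−r^3(r − 4)(r^2 + 4r + 16)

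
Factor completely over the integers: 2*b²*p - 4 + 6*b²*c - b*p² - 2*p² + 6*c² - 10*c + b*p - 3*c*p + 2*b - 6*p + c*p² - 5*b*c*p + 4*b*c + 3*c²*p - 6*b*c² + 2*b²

Group: b*(6*b*c + 2*b*p + 2*b - 3*c*p - 6*c - p² - 3*p - 2) + (-c + 2)*(6*b*c + 2*b*p + 2*b - 3*c*p - 6*c - p² - 3*p - 2); both groups contain (6*b*c + 2*b*p + 2*b - 3*c*p - 6*c - p² - 3*p - 2), so (b - c + 2) is a factor with cofactor 6*b*c + 2*b*p + 2*b - 3*c*p - 6*c - p² - 3*p - 2.
The cofactor groups again: 6*b*c + 2*b*p + 2*b - 3*c*p - 6*c - p² - 3*p - 2 = 2*b*(3*c + p + 1) + (-p - 2)*(3*c + p + 1); both groups contain (3*c + p + 1), giving (2*b - p - 2)*(3*c + p + 1).

(2*b - p - 2)*(3*c + p + 1)*(b - c + 2)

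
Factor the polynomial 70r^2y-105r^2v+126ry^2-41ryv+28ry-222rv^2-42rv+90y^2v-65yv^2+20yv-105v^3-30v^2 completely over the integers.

(2y-3v)(5r+9y+7v+2)(7r+5v)

Group: 2y(35r^2+63ry+74rv+14r+45yv+35v^2+10v) - 3v(35r^2+63ry+74rv+14r+45yv+35v^2+10v); both groups contain (35r^2+63ry+74rv+14r+45yv+35v^2+10v), so (2y-3v) is a factor with cofactor 35r^2+63ry+74rv+14r+45yv+35v^2+10v.
The cofactor groups again: 35r^2+63ry+74rv+14r+45yv+35v^2+10v = 7r(5r+9y+7v+2) + 5v(5r+9y+7v+2); both groups contain (5r+9y+7v+2), giving (7r+5v)(5r+9y+7v+2).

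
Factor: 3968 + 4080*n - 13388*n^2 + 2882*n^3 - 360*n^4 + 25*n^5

(5*n + 2)*(5*n - 4)*(n - 8)*(n^2 - 6*n + 62)

Testing divisors of the constant over divisors of the leading coefficient, n = -2/5 is a root, so (5*n + 2) divides it; the quotient is 5*n^4 - 74*n^3 + 606*n^2 - 2920*n + 1984.
Next, n = 4/5 is a root, giving the factor (5*n - 4) and quotient n^3 - 14*n^2 + 110*n - 496.
Next, n = 8 is a root, so (n - 8) is a factor; dividing leaves n^2 - 6*n + 62.
The quadratic n^2 - 6*n + 62 has discriminant -212 < 0 and is irreducible over ℤ.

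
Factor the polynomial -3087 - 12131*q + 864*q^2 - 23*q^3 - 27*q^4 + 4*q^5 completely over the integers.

(4*q + 1)*(q + 7)*(q - 9)*(q^2 - 5*q + 49)

Among the possible rational roots, q = 9 is a root, giving the factor (q - 9) and quotient 4*q^4 + 9*q^3 + 58*q^2 + 1386*q + 343.
Continuing, q = -1/4 is a root, giving the factor (4*q + 1) and quotient q^3 + 2*q^2 + 14*q + 343.
Then q = -7 is a root, so (q + 7) divides it; the quotient is q^2 - 5*q + 49.
The quadratic q^2 - 5*q + 49 has discriminant -171 < 0 and is irreducible over ℤ.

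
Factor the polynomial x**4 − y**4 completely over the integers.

Difference of squares twice: with A = x and B = y, A⁴ − B⁴ = (A² − B²)(A² + B²), and A² − B² factors again.

(x + y)(x − y)(x**2 + y**2)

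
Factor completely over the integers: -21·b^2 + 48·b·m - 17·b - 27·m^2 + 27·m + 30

-(3·b - 3·m + 5)·(7·b - 9·m - 6)

Group: -3·b·(7·b - 9·m - 6) + (3·m - 5)·(7·b - 9·m - 6); both groups contain (7·b - 9·m - 6).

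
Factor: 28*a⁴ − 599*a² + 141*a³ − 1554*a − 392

Testing divisors of the constant over divisors of the leading coefficient, a = 4 is a root, so (a − 4) divides it; the quotient is 28*a³ + 253*a² + 413*a + 98.
Next, a = −2/7 is a root, so (7*a + 2) divides it; the quotient is 4*a² + 35*a + 49.
The remaining quadratic factors as (a + 7)(4*a + 7).

(4*a + 7)*(7*a + 2)*(a + 7)*(a − 4)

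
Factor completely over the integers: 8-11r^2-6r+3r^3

Testing divisors of the constant over divisors of the leading coefficient, r = 2/3 is a root, so (3r-2) divides it; the quotient is r^2-3r-4.
The remaining quadratic factors as (r+1)(r-4).

(3r-2)(r+1)(r-4)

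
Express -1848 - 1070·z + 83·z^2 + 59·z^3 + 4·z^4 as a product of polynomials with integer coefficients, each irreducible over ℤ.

Testing divisors of the constant over divisors of the leading coefficient, z = -7/4 is a root, so (4·z + 7) divides it; the quotient is z^3 + 13·z^2 - 2·z - 264.
Continuing, z = -11 is a root, so (z + 11) is a factor; dividing leaves z^2 + 2·z - 24.
The remaining quadratic factors as (z + 6)(z - 4).

(4·z + 7)·(z + 11)·(z + 6)·(z - 4)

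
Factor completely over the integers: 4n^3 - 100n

Factor out 4n, leaving n^2 - 25, which is a difference of two squares.

4n(n + 5)(n - 5)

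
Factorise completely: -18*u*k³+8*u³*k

Every term has a factor of 2*u*k. Then 4*u²-9*k² = (2*u)² − (3*k)².

2*k*u*(2*u-3*k)*(2*u+3*k)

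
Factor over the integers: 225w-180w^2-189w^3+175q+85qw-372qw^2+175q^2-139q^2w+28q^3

Group: q(28q^2+57qw+35q+27w^2+45w) + (-7w+5)(28q^2+57qw+35q+27w^2+45w); both groups contain (28q^2+57qw+35q+27w^2+45w), so (q-7w+5) is a factor with cofactor 28q^2+57qw+35q+27w^2+45w.
The cofactor groups again: 28q^2+57qw+35q+27w^2+45w = 7q(4q+3w+5) + 9w(4q+3w+5); both groups contain (4q+3w+5), giving (7q+9w)(4q+3w+5).

(4q+3w+5)(7q+9w)(q-7w+5)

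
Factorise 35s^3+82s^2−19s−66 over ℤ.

(5s+11)(7s−6)(s+1)

Trying the rational-root candidates, s = −1 is a root, so (s+1) divides it; the quotient is 35s^2+47s−66.
The remaining quadratic factors as (7s−6)(5s+11).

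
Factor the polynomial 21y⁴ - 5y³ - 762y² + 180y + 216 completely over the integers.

(3y - 2)(7y + 3)(y + 6)(y - 6)

By the rational root theorem, y = 6 is a root, so (y - 6) divides it; the quotient is 21y³ + 121y² - 36y - 36.
Then y = -6 is a root, so (y + 6) is a factor; dividing leaves 21y² - 5y - 6.
The remaining quadratic factors as (3y - 2)(7y + 3).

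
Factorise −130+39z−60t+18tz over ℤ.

Group as (18tz−60t) + (39z−130) = 6t(3z−10) + 13(3z−10).
Both groups share the factor (3z−10).

(3z−10)(6t+13)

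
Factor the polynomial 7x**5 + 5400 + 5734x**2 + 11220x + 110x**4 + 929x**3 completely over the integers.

(7x + 5)(x + 2)(x + 9)(x**2 + 4x + 60)

Among the possible rational roots, x = -2 is a root, giving the factor (x + 2) and quotient 7x**4 + 96x**3 + 737x**2 + 4260x + 2700.
Then x = -9 is a root, so (x + 9) is a factor; dividing leaves 7x**3 + 33x**2 + 440x + 300.
Next, x = -5/7 is a root, so (7x + 5) is a factor; dividing leaves x**2 + 4x + 60.
The quadratic x**2 + 4x + 60 has discriminant -224 < 0 and is irreducible over ℤ.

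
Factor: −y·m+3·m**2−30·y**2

Group: −3·y·(10·y−3·m) − m·(10·y−3·m); both groups contain (10·y−3·m).

−(10·y−3·m)·(3·y+m)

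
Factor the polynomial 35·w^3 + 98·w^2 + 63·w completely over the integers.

7·w·(5·w + 9)·(w + 1)

Pull out the common factor 7·w, then factor the remaining trinomial.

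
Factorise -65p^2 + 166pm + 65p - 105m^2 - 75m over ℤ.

Group: -13p(5p - 7m - 5) + 15m(5p - 7m - 5); both groups contain (5p - 7m - 5).

-(13p - 15m)(5p - 7m - 5)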